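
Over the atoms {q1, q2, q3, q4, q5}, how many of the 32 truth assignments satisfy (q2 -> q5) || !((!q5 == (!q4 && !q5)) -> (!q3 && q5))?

28

Initial set: {((q2 -> q5) || !((!q5 == (!q4 && !q5)) -> (!q3 && q5)))}.
((q2 -> q5) || !((!q5 == (!q4 && !q5)) -> (!q3 && q5))): β-rule — branch into (q2 -> q5)  //  !((!q5 == (!q4 && !q5)) -> (!q3 && q5)).
  branch 1 (add (q2 -> q5)):
    (q2 -> q5): β-rule — branch into !q2  //  q5.
      branch 1.1 (add !q2):
        ○ open, literals {q2=false}.
      branch 1.2 (add q5):
        ○ open, literals {q5=true}.
  branch 2 (add !((!q5 == (!q4 && !q5)) -> (!q3 && q5))):
    !((!q5 == (!q4 && !q5)) -> (!q3 && q5)): α-rule — add (!q5 == (!q4 && !q5)), !(!q3 && q5).
    (!q5 == (!q4 && !q5)): β-rule — branch into !q5, (!q4 && !q5)  //  !!q5, !(!q4 && !q5).
      branch 2.1 (add !q5, (!q4 && !q5)):
        (!q4 && !q5): α-rule — add !q4, !q5.
        !(!q3 && q5): β-rule — branch into !!q3  //  !q5.
          branch 2.1.1 (add !!q3):
            ○ open, literals {q3=true, q4=false, q5=false}.
          branch 2.1.2 (add !q5):
            ○ open, literals {q4=false, q5=false}.
      branch 2.2 (add !!q5, !(!q4 && !q5)):
        !(!q3 && q5): β-rule — branch into !!q3  //  !q5.
          branch 2.2.1 (add !!q3):
            !(!q4 && !q5): β-rule — branch into !!q4  //  !!q5.
              branch 2.2.1.1 (add !!q4):
                ○ open, literals {q3=true, q4=true, q5=true}.
              branch 2.2.1.2 (add !!q5):
                ○ open, literals {q3=true, q5=true}.
          branch 2.2.2 (add !q5):
            × closes — contains both q5 and !q5.
1 branch closed, 6 open.
Each open branch fixes some atoms; the unmentioned ones are free. Counting distinct full assignments: branch {q2=false} (q1, q3, q4, q5) contributes 16 new; branch {q5=true} (q1, q2, q3, q4) contributes 8 new; branch {q3=true, q4=false, q5=false} (q1, q2) contributes 2 new; branch {q4=false, q5=false} (q1, q2, q3) contributes 2 new; branch {q3=true, q4=true, q5=true} (q1, q2) contributes 0 new; branch {q3=true, q5=true} (q1, q2, q4) contributes 0 new. Total: 28.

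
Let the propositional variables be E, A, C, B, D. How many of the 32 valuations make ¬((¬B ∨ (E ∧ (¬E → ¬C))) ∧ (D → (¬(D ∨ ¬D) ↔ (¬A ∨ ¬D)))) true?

14

Initial set: {¬((¬B ∨ (E ∧ (¬E → ¬C))) ∧ (D → (¬(D ∨ ¬D) ↔ (¬A ∨ ¬D))))}.
¬((¬B ∨ (E ∧ (¬E → ¬C))) ∧ (D → (¬(D ∨ ¬D) ↔ (¬A ∨ ¬D)))): β-rule — branch into ¬(¬B ∨ (E ∧ (¬E → ¬C)))  //  ¬(D → (¬(D ∨ ¬D) ↔ (¬A ∨ ¬D))).
  branch 1 (add ¬(¬B ∨ (E ∧ (¬E → ¬C)))):
    ¬(¬B ∨ (E ∧ (¬E → ¬C))): α-rule — add ¬¬B, ¬(E ∧ (¬E → ¬C)).
    ¬(E ∧ (¬E → ¬C)): β-rule — branch into ¬E  //  ¬(¬E → ¬C).
      branch 1.1 (add ¬E):
        ○ open, literals {B=T, E=F}.
      branch 1.2 (add ¬(¬E → ¬C)):
        ¬(¬E → ¬C): α-rule — add ¬E, ¬¬C.
        ○ open, literals {B=T, C=T, E=F}.
  branch 2 (add ¬(D → (¬(D ∨ ¬D) ↔ (¬A ∨ ¬D)))):
    ¬(D → (¬(D ∨ ¬D) ↔ (¬A ∨ ¬D))): α-rule — add D, ¬(¬(D ∨ ¬D) ↔ (¬A ∨ ¬D)).
    ¬(¬(D ∨ ¬D) ↔ (¬A ∨ ¬D)): β-rule — branch into ¬(D ∨ ¬D), ¬(¬A ∨ ¬D)  //  ¬¬(D ∨ ¬D), (¬A ∨ ¬D).
      branch 2.1 (add ¬(D ∨ ¬D), ¬(¬A ∨ ¬D)):
        ¬(D ∨ ¬D): α-rule — add ¬D, ¬¬D.
        × closes — contains both D and ¬D.
      branch 2.2 (add ¬¬(D ∨ ¬D), (¬A ∨ ¬D)):
        ¬¬(D ∨ ¬D): β-rule — branch into D  //  ¬D.
          branch 2.2.1 (add D):
            (¬A ∨ ¬D): β-rule — branch into ¬A  //  ¬D.
              branch 2.2.1.1 (add ¬A):
                ○ open, literals {A=F, D=T}.
              branch 2.2.1.2 (add ¬D):
                × closes — contains both D and ¬D.
          branch 2.2.2 (add ¬D):
            × closes — contains both D and ¬D.
3 branches closed, 3 open.
Each open branch fixes some atoms; the unmentioned ones are free. Counting distinct full assignments: branch {B=T, E=F} (A, C, D) contributes 8 new; branch {B=T, C=T, E=F} (A, D) contributes 0 new; branch {A=F, D=T} (E, C, B) contributes 6 new. Total: 14.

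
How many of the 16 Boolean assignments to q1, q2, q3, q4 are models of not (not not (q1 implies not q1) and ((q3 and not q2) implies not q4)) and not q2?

Initial set: {(not (not not (q1 implies not q1) and ((q3 and not q2) implies not q4)) and not q2)}.
(not (not not (q1 implies not q1) and ((q3 and not q2) implies not q4)) and not q2): α-rule — add not (not not (q1 implies not q1) and ((q3 and not q2) implies not q4)), not q2.
not (not not (q1 implies not q1) and ((q3 and not q2) implies not q4)): β-rule — branch into not not not (q1 implies not q1)  //  not ((q3 and not q2) implies not q4).
  branch 1 (add not not not (q1 implies not q1)):
    not not not (q1 implies not q1): drop double negation, giving not (q1 implies not q1).
    not (q1 implies not q1): α-rule — add q1, not not q1.
    ○ open, literals {q1=1, q2=0}.
  branch 2 (add not ((q3 and not q2) implies not q4)):
    not ((q3 and not q2) implies not q4): α-rule — add (q3 and not q2), not not q4.
    (q3 and not q2): α-rule — add q3, not q2.
    ○ open, literals {q2=0, q3=1, q4=1}.
0 branches closed, 2 open.
Each open branch fixes some atoms; the unmentioned ones are free. Counting distinct full assignments: branch {q1=1, q2=0} (q3, q4) contributes 4 new; branch {q2=0, q3=1, q4=1} (q1) contributes 1 new. Total: 5.

5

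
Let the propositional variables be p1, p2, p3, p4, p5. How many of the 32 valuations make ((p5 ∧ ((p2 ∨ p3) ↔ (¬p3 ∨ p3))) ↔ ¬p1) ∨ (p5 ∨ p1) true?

24

Initial set: {(((p5 ∧ ((p2 ∨ p3) ↔ (¬p3 ∨ p3))) ↔ ¬p1) ∨ (p5 ∨ p1))}.
(((p5 ∧ ((p2 ∨ p3) ↔ (¬p3 ∨ p3))) ↔ ¬p1) ∨ (p5 ∨ p1)): β-rule — branch into ((p5 ∧ ((p2 ∨ p3) ↔ (¬p3 ∨ p3))) ↔ ¬p1)  //  (p5 ∨ p1).
  branch 1 (add ((p5 ∧ ((p2 ∨ p3) ↔ (¬p3 ∨ p3))) ↔ ¬p1)):
    ((p5 ∧ ((p2 ∨ p3) ↔ (¬p3 ∨ p3))) ↔ ¬p1): β-rule — branch into (p5 ∧ ((p2 ∨ p3) ↔ (¬p3 ∨ p3))), ¬p1  //  ¬(p5 ∧ ((p2 ∨ p3) ↔ (¬p3 ∨ p3))), ¬¬p1.
      branch 1.1 (add (p5 ∧ ((p2 ∨ p3) ↔ (¬p3 ∨ p3))), ¬p1):
        (p5 ∧ ((p2 ∨ p3) ↔ (¬p3 ∨ p3))): α-rule — add p5, ((p2 ∨ p3) ↔ (¬p3 ∨ p3)).
        ((p2 ∨ p3) ↔ (¬p3 ∨ p3)): β-rule — branch into (p2 ∨ p3), (¬p3 ∨ p3)  //  ¬(p2 ∨ p3), ¬(¬p3 ∨ p3).
          branch 1.1.1 (add (p2 ∨ p3), (¬p3 ∨ p3)):
            (p2 ∨ p3): β-rule — branch into p2  //  p3.
              branch 1.1.1.1 (add p2):
                (¬p3 ∨ p3): β-rule — branch into ¬p3  //  p3.
                  branch 1.1.1.1.1 (add ¬p3):
                    ○ open, literals {p1=F, p2=T, p3=F, p5=T}.
                  branch 1.1.1.1.2 (add p3):
                    ○ open, literals {p1=F, p2=T, p3=T, p5=T}.
              branch 1.1.1.2 (add p3):
                (¬p3 ∨ p3): β-rule — branch into ¬p3  //  p3.
                  branch 1.1.1.2.1 (add ¬p3):
                    × closes — contains both p3 and ¬p3.
                  branch 1.1.1.2.2 (add p3):
                    ○ open, literals {p1=F, p3=T, p5=T}.
          branch 1.1.2 (add ¬(p2 ∨ p3), ¬(¬p3 ∨ p3)):
            ¬(p2 ∨ p3): α-rule — add ¬p2, ¬p3.
            ¬(¬p3 ∨ p3): α-rule — add ¬¬p3, ¬p3.
            × closes — contains both p3 and ¬p3.
      branch 1.2 (add ¬(p5 ∧ ((p2 ∨ p3) ↔ (¬p3 ∨ p3))), ¬¬p1):
        ¬(p5 ∧ ((p2 ∨ p3) ↔ (¬p3 ∨ p3))): β-rule — branch into ¬p5  //  ¬((p2 ∨ p3) ↔ (¬p3 ∨ p3)).
          branch 1.2.1 (add ¬p5):
            ○ open, literals {p1=T, p5=F}.
          branch 1.2.2 (add ¬((p2 ∨ p3) ↔ (¬p3 ∨ p3))):
            ¬((p2 ∨ p3) ↔ (¬p3 ∨ p3)): β-rule — branch into (p2 ∨ p3), ¬(¬p3 ∨ p3)  //  ¬(p2 ∨ p3), (¬p3 ∨ p3).
              branch 1.2.2.1 (add (p2 ∨ p3), ¬(¬p3 ∨ p3)):
                ¬(¬p3 ∨ p3): α-rule — add ¬¬p3, ¬p3.
                × closes — contains both p3 and ¬p3.
              branch 1.2.2.2 (add ¬(p2 ∨ p3), (¬p3 ∨ p3)):
                ¬(p2 ∨ p3): α-rule — add ¬p2, ¬p3.
                (¬p3 ∨ p3): β-rule — branch into ¬p3  //  p3.
                  branch 1.2.2.2.1 (add ¬p3):
                    ○ open, literals {p1=T, p2=F, p3=F}.
                  branch 1.2.2.2.2 (add p3):
                    × closes — contains both p3 and ¬p3.
  branch 2 (add (p5 ∨ p1)):
    (p5 ∨ p1): β-rule — branch into p5  //  p1.
      branch 2.1 (add p5):
        ○ open, literals {p5=T}.
      branch 2.2 (add p1):
        ○ open, literals {p1=T}.
4 branches closed, 7 open.
Each open branch fixes some atoms; the unmentioned ones are free. Counting distinct full assignments: branch {p1=F, p2=T, p3=F, p5=T} (p4) contributes 2 new; branch {p1=F, p2=T, p3=T, p5=T} (p4) contributes 2 new; branch {p1=F, p3=T, p5=T} (p2, p4) contributes 2 new; branch {p1=T, p5=F} (p2, p3, p4) contributes 8 new; branch {p1=T, p2=F, p3=F} (p4, p5) contributes 2 new; branch {p5=T} (p1, p2, p3, p4) contributes 8 new; branch {p1=T} (p2, p3, p4, p5) contributes 0 new. Total: 24.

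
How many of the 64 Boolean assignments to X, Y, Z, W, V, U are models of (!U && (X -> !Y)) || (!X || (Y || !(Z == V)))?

60

Initial set: {((!U && (X -> !Y)) || (!X || (Y || !(Z == V))))}.
((!U && (X -> !Y)) || (!X || (Y || !(Z == V)))): β-rule — branch into (!U && (X -> !Y))  //  (!X || (Y || !(Z == V))).
  branch 1 (add (!U && (X -> !Y))):
    (!U && (X -> !Y)): α-rule — add !U, (X -> !Y).
    (X -> !Y): β-rule — branch into !X  //  !Y.
      branch 1.1 (add !X):
        ○ open, literals {U=0, X=0}.
      branch 1.2 (add !Y):
        ○ open, literals {U=0, Y=0}.
  branch 2 (add (!X || (Y || !(Z == V)))):
    (!X || (Y || !(Z == V))): β-rule — branch into !X  //  (Y || !(Z == V)).
      branch 2.1 (add !X):
        ○ open, literals {X=0}.
      branch 2.2 (add (Y || !(Z == V))):
        (Y || !(Z == V)): β-rule — branch into Y  //  !(Z == V).
          branch 2.2.1 (add Y):
            ○ open, literals {Y=1}.
          branch 2.2.2 (add !(Z == V)):
            !(Z == V): β-rule — branch into Z, !V  //  !Z, V.
              branch 2.2.2.1 (add Z, !V):
                ○ open, literals {V=0, Z=1}.
              branch 2.2.2.2 (add !Z, V):
                ○ open, literals {V=1, Z=0}.
0 branches closed, 6 open.
Each open branch fixes some atoms; the unmentioned ones are free. Counting distinct full assignments: branch {U=0, X=0} (Y, Z, W, V) contributes 16 new; branch {U=0, Y=0} (X, Z, W, V) contributes 8 new; branch {X=0} (Y, Z, W, V, U) contributes 16 new; branch {Y=1} (X, Z, W, V, U) contributes 16 new; branch {V=0, Z=1} (X, Y, W, U) contributes 2 new; branch {V=1, Z=0} (X, Y, W, U) contributes 2 new. Total: 60.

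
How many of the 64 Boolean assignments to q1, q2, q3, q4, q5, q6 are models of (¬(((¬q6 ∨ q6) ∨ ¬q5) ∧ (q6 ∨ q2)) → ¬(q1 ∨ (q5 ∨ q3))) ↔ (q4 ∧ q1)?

22

Initial set: {((¬(((¬q6 ∨ q6) ∨ ¬q5) ∧ (q6 ∨ q2)) → ¬(q1 ∨ (q5 ∨ q3))) ↔ (q4 ∧ q1))}.
((¬(((¬q6 ∨ q6) ∨ ¬q5) ∧ (q6 ∨ q2)) → ¬(q1 ∨ (q5 ∨ q3))) ↔ (q4 ∧ q1)): β-rule — branch into (¬(((¬q6 ∨ q6) ∨ ¬q5) ∧ (q6 ∨ q2)) → ¬(q1 ∨ (q5 ∨ q3))), (q4 ∧ q1)  //  ¬(¬(((¬q6 ∨ q6) ∨ ¬q5) ∧ (q6 ∨ q2)) → ¬(q1 ∨ (q5 ∨ q3))), ¬(q4 ∧ q1).
  branch 1 (add (¬(((¬q6 ∨ q6) ∨ ¬q5) ∧ (q6 ∨ q2)) → ¬(q1 ∨ (q5 ∨ q3))), (q4 ∧ q1)):
    (q4 ∧ q1): α-rule — add q4, q1.
    (¬(((¬q6 ∨ q6) ∨ ¬q5) ∧ (q6 ∨ q2)) → ¬(q1 ∨ (q5 ∨ q3))): β-rule — branch into ¬¬(((¬q6 ∨ q6) ∨ ¬q5) ∧ (q6 ∨ q2))  //  ¬(q1 ∨ (q5 ∨ q3)).
      branch 1.1 (add ¬¬(((¬q6 ∨ q6) ∨ ¬q5) ∧ (q6 ∨ q2))):
        ¬¬(((¬q6 ∨ q6) ∨ ¬q5) ∧ (q6 ∨ q2)): α-rule — add ((¬q6 ∨ q6) ∨ ¬q5), (q6 ∨ q2).
        ((¬q6 ∨ q6) ∨ ¬q5): β-rule — branch into (¬q6 ∨ q6)  //  ¬q5.
          branch 1.1.1 (add (¬q6 ∨ q6)):
            (q6 ∨ q2): β-rule — branch into q6  //  q2.
              branch 1.1.1.1 (add q6):
                (¬q6 ∨ q6): β-rule — branch into ¬q6  //  q6.
                  branch 1.1.1.1.1 (add ¬q6):
                    × closes — contains both q6 and ¬q6.
                  branch 1.1.1.1.2 (add q6):
                    ○ open, literals {q1=true, q4=true, q6=true}.
              branch 1.1.1.2 (add q2):
                (¬q6 ∨ q6): β-rule — branch into ¬q6  //  q6.
                  branch 1.1.1.2.1 (add ¬q6):
                    ○ open, literals {q1=true, q2=true, q4=true, q6=false}.
                  branch 1.1.1.2.2 (add q6):
                    ○ open, literals {q1=true, q2=true, q4=true, q6=true}.
          branch 1.1.2 (add ¬q5):
            (q6 ∨ q2): β-rule — branch into q6  //  q2.
              branch 1.1.2.1 (add q6):
                ○ open, literals {q1=true, q4=true, q5=false, q6=true}.
              branch 1.1.2.2 (add q2):
                ○ open, literals {q1=true, q2=true, q4=true, q5=false}.
      branch 1.2 (add ¬(q1 ∨ (q5 ∨ q3))):
        ¬(q1 ∨ (q5 ∨ q3)): α-rule — add ¬q1, ¬(q5 ∨ q3).
        × closes — contains both q1 and ¬q1.
  branch 2 (add ¬(¬(((¬q6 ∨ q6) ∨ ¬q5) ∧ (q6 ∨ q2)) → ¬(q1 ∨ (q5 ∨ q3))), ¬(q4 ∧ q1)):
    ¬(¬(((¬q6 ∨ q6) ∨ ¬q5) ∧ (q6 ∨ q2)) → ¬(q1 ∨ (q5 ∨ q3))): α-rule — add ¬(((¬q6 ∨ q6) ∨ ¬q5) ∧ (q6 ∨ q2)), ¬¬(q1 ∨ (q5 ∨ q3)).
    ¬(q4 ∧ q1): β-rule — branch into ¬q4  //  ¬q1.
      branch 2.1 (add ¬q4):
        ¬(((¬q6 ∨ q6) ∨ ¬q5) ∧ (q6 ∨ q2)): β-rule — branch into ¬((¬q6 ∨ q6) ∨ ¬q5)  //  ¬(q6 ∨ q2).
          branch 2.1.1 (add ¬((¬q6 ∨ q6) ∨ ¬q5)):
            ¬((¬q6 ∨ q6) ∨ ¬q5): α-rule — add ¬(¬q6 ∨ q6), ¬¬q5.
            ¬(¬q6 ∨ q6): α-rule — add ¬¬q6, ¬q6.
            × closes — contains both q6 and ¬q6.
          branch 2.1.2 (add ¬(q6 ∨ q2)):
            ¬(q6 ∨ q2): α-rule — add ¬q6, ¬q2.
            ¬¬(q1 ∨ (q5 ∨ q3)): β-rule — branch into q1  //  (q5 ∨ q3).
              branch 2.1.2.1 (add q1):
                ○ open, literals {q1=true, q2=false, q4=false, q6=false}.
              branch 2.1.2.2 (add (q5 ∨ q3)):
                (q5 ∨ q3): β-rule — branch into q5  //  q3.
                  branch 2.1.2.2.1 (add q5):
                    ○ open, literals {q2=false, q4=false, q5=true, q6=false}.
                  branch 2.1.2.2.2 (add q3):
                    ○ open, literals {q2=false, q3=true, q4=false, q6=false}.
      branch 2.2 (add ¬q1):
        ¬(((¬q6 ∨ q6) ∨ ¬q5) ∧ (q6 ∨ q2)): β-rule — branch into ¬((¬q6 ∨ q6) ∨ ¬q5)  //  ¬(q6 ∨ q2).
          branch 2.2.1 (add ¬((¬q6 ∨ q6) ∨ ¬q5)):
            ¬((¬q6 ∨ q6) ∨ ¬q5): α-rule — add ¬(¬q6 ∨ q6), ¬¬q5.
            ¬(¬q6 ∨ q6): α-rule — add ¬¬q6, ¬q6.
            × closes — contains both q6 and ¬q6.
          branch 2.2.2 (add ¬(q6 ∨ q2)):
            ¬(q6 ∨ q2): α-rule — add ¬q6, ¬q2.
            ¬¬(q1 ∨ (q5 ∨ q3)): β-rule — branch into q1  //  (q5 ∨ q3).
              branch 2.2.2.1 (add q1):
                × closes — contains both q1 and ¬q1.
              branch 2.2.2.2 (add (q5 ∨ q3)):
                (q5 ∨ q3): β-rule — branch into q5  //  q3.
                  branch 2.2.2.2.1 (add q5):
                    ○ open, literals {q1=false, q2=false, q5=true, q6=false}.
                  branch 2.2.2.2.2 (add q3):
                    ○ open, literals {q1=false, q2=false, q3=true, q6=false}.
5 branches closed, 10 open.
Each open branch fixes some atoms; the unmentioned ones are free. Counting distinct full assignments: branch {q1=true, q4=true, q6=true} (q2, q3, q5) contributes 8 new; branch {q1=true, q2=true, q4=true, q6=false} (q3, q5) contributes 4 new; branch {q1=true, q2=true, q4=true, q6=true} (q3, q5) contributes 0 new; branch {q1=true, q4=true, q5=false, q6=true} (q2, q3) contributes 0 new; branch {q1=true, q2=true, q4=true, q5=false} (q3, q6) contributes 0 new; branch {q1=true, q2=false, q4=false, q6=false} (q3, q5) contributes 4 new; branch {q2=false, q4=false, q5=true, q6=false} (q1, q3) contributes 2 new; branch {q2=false, q3=true, q4=false, q6=false} (q1, q5) contributes 1 new; branch {q1=false, q2=false, q5=true, q6=false} (q3, q4) contributes 2 new; branch {q1=false, q2=false, q3=true, q6=false} (q4, q5) contributes 1 new. Total: 22.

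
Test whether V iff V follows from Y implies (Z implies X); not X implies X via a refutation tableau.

Yes

Initial set: {T (Y implies (Z implies X)); T (not X implies X); F (V iff V)}.
T (Y implies (Z implies X)): β-rule — branch into F Y  //  T (Z implies X).
  branch 1 (add F Y):
    T (not X implies X): β-rule — branch into F not X  //  T X.
      branch 1.1 (add F not X):
        F (V iff V): β-rule — branch into T V, F V  //  F V, T V.
          branch 1.1.1 (add T V, F V):
            × closes — contains both V and not V.
          branch 1.1.2 (add F V, T V):
            × closes — contains both V and not V.
      branch 1.2 (add T X):
        F (V iff V): β-rule — branch into T V, F V  //  F V, T V.
          branch 1.2.1 (add T V, F V):
            × closes — contains both V and not V.
          branch 1.2.2 (add F V, T V):
            × closes — contains both V and not V.
  branch 2 (add T (Z implies X)):
    T (not X implies X): β-rule — branch into F not X  //  T X.
      branch 2.1 (add F not X):
        F (V iff V): β-rule — branch into T V, F V  //  F V, T V.
          branch 2.1.1 (add T V, F V):
            × closes — contains both V and not V.
          branch 2.1.2 (add F V, T V):
            × closes — contains both V and not V.
      branch 2.2 (add T X):
        F (V iff V): β-rule — branch into T V, F V  //  F V, T V.
          branch 2.2.1 (add T V, F V):
            × closes — contains both V and not V.
          branch 2.2.2 (add F V, T V):
            × closes — contains both V and not V.
All 8 branches close.
Every branch closed, so the premises entail the conclusion.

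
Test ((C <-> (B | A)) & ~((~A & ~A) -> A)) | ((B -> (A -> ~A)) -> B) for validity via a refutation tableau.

Assume the negation and expand:
Initial set: {~(((C <-> (B | A)) & ~((~A & ~A) -> A)) | ((B -> (A -> ~A)) -> B))}.
~(((C <-> (B | A)) & ~((~A & ~A) -> A)) | ((B -> (A -> ~A)) -> B)): α-rule — add ~((C <-> (B | A)) & ~((~A & ~A) -> A)), ~((B -> (A -> ~A)) -> B).
~((B -> (A -> ~A)) -> B): α-rule — add (B -> (A -> ~A)), ~B.
~((C <-> (B | A)) & ~((~A & ~A) -> A)): β-rule — branch into ~(C <-> (B | A))  //  ~~((~A & ~A) -> A).
  branch 1 (add ~(C <-> (B | A))):
    (B -> (A -> ~A)): β-rule — branch into ~B  //  (A -> ~A).
      branch 1.1 (add ~B):
        ~(C <-> (B | A)): β-rule — branch into C, ~(B | A)  //  ~C, (B | A).
          branch 1.1.1 (add C, ~(B | A)):
            ~(B | A): α-rule — add ~B, ~A.
            ○ open, literals {A=0, B=0, C=1}.
          branch 1.1.2 (add ~C, (B | A)):
            (B | A): β-rule — branch into B  //  A.
              branch 1.1.2.1 (add B):
                × closes — contains both B and ~B.
              branch 1.1.2.2 (add A):
                ○ open, literals {A=1, B=0, C=0}.
      branch 1.2 (add (A -> ~A)):
        ~(C <-> (B | A)): β-rule — branch into C, ~(B | A)  //  ~C, (B | A).
          branch 1.2.1 (add C, ~(B | A)):
            ~(B | A): α-rule — add ~B, ~A.
            (A -> ~A): β-rule — branch into ~A  //  ~A.
              branch 1.2.1.1 (add ~A):
                ○ open, literals {A=0, B=0, C=1}.
              branch 1.2.1.2 (add ~A):
                ○ open, literals {A=0, B=0, C=1}.
          branch 1.2.2 (add ~C, (B | A)):
            (A -> ~A): β-rule — branch into ~A  //  ~A.
              branch 1.2.2.1 (add ~A):
                (B | A): β-rule — branch into B  //  A.
                  branch 1.2.2.1.1 (add B):
                    × closes — contains both B and ~B.
                  branch 1.2.2.1.2 (add A):
                    × closes — contains both A and ~A.
              branch 1.2.2.2 (add ~A):
                (B | A): β-rule — branch into B  //  A.
                  branch 1.2.2.2.1 (add B):
                    × closes — contains both B and ~B.
                  branch 1.2.2.2.2 (add A):
                    × closes — contains both A and ~A.
  branch 2 (add ~~((~A & ~A) -> A)):
    (B -> (A -> ~A)): β-rule — branch into ~B  //  (A -> ~A).
      branch 2.1 (add ~B):
        ~~((~A & ~A) -> A): β-rule — branch into ~(~A & ~A)  //  A.
          branch 2.1.1 (add ~(~A & ~A)):
            ~(~A & ~A): β-rule — branch into ~~A  //  ~~A.
              branch 2.1.1.1 (add ~~A):
                ○ open, literals {A=1, B=0}.
              branch 2.1.1.2 (add ~~A):
                ○ open, literals {A=1, B=0}.
          branch 2.1.2 (add A):
            ○ open, literals {A=1, B=0}.
      branch 2.2 (add (A -> ~A)):
        ~~((~A & ~A) -> A): β-rule — branch into ~(~A & ~A)  //  A.
          branch 2.2.1 (add ~(~A & ~A)):
            (A -> ~A): β-rule — branch into ~A  //  ~A.
              branch 2.2.1.1 (add ~A):
                ~(~A & ~A): β-rule — branch into ~~A  //  ~~A.
                  branch 2.2.1.1.1 (add ~~A):
                    × closes — contains both A and ~A.
                  branch 2.2.1.1.2 (add ~~A):
                    × closes — contains both A and ~A.
              branch 2.2.1.2 (add ~A):
                ~(~A & ~A): β-rule — branch into ~~A  //  ~~A.
                  branch 2.2.1.2.1 (add ~~A):
                    × closes — contains both A and ~A.
                  branch 2.2.1.2.2 (add ~~A):
                    × closes — contains both A and ~A.
          branch 2.2.2 (add A):
            (A -> ~A): β-rule — branch into ~A  //  ~A.
              branch 2.2.2.1 (add ~A):
                × closes — contains both A and ~A.
              branch 2.2.2.2 (add ~A):
                × closes — contains both A and ~A.
11 branches closed, 7 open.
An open branch gives a countermodel: A=0, B=0, C=1 (unmentioned atoms arbitrary); under it the original formula is false.

Not valid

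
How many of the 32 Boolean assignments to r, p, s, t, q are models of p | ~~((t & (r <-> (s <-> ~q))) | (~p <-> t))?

Initial set: {(p | ~~((t & (r <-> (s <-> ~q))) | (~p <-> t)))}.
(p | ~~((t & (r <-> (s <-> ~q))) | (~p <-> t))): β-rule — branch into p  //  ~~((t & (r <-> (s <-> ~q))) | (~p <-> t)).
  branch 1 (add p):
    ○ open, literals {p=true}.
  branch 2 (add ~~((t & (r <-> (s <-> ~q))) | (~p <-> t))):
    ~~((t & (r <-> (s <-> ~q))) | (~p <-> t)): drop double negation, giving ((t & (r <-> (s <-> ~q))) | (~p <-> t)).
    ((t & (r <-> (s <-> ~q))) | (~p <-> t)): β-rule — branch into (t & (r <-> (s <-> ~q)))  //  (~p <-> t).
      branch 2.1 (add (t & (r <-> (s <-> ~q)))):
        (t & (r <-> (s <-> ~q))): α-rule — add t, (r <-> (s <-> ~q)).
        (r <-> (s <-> ~q)): β-rule — branch into r, (s <-> ~q)  //  ~r, ~(s <-> ~q).
          branch 2.1.1 (add r, (s <-> ~q)):
            (s <-> ~q): β-rule — branch into s, ~q  //  ~s, ~~q.
              branch 2.1.1.1 (add s, ~q):
                ○ open, literals {q=false, r=true, s=true, t=true}.
              branch 2.1.1.2 (add ~s, ~~q):
                ○ open, literals {q=true, r=true, s=false, t=true}.
          branch 2.1.2 (add ~r, ~(s <-> ~q)):
            ~(s <-> ~q): β-rule — branch into s, ~~q  //  ~s, ~q.
              branch 2.1.2.1 (add s, ~~q):
                ○ open, literals {q=true, r=false, s=true, t=true}.
              branch 2.1.2.2 (add ~s, ~q):
                ○ open, literals {q=false, r=false, s=false, t=true}.
      branch 2.2 (add (~p <-> t)):
        (~p <-> t): β-rule — branch into ~p, t  //  ~~p, ~t.
          branch 2.2.1 (add ~p, t):
            ○ open, literals {p=false, t=true}.
          branch 2.2.2 (add ~~p, ~t):
            ○ open, literals {p=true, t=false}.
0 branches closed, 7 open.
Each open branch fixes some atoms; the unmentioned ones are free. Counting distinct full assignments: branch {p=true} (r, s, t, q) contributes 16 new; branch {q=false, r=true, s=true, t=true} (p) contributes 1 new; branch {q=true, r=true, s=false, t=true} (p) contributes 1 new; branch {q=true, r=false, s=true, t=true} (p) contributes 1 new; branch {q=false, r=false, s=false, t=true} (p) contributes 1 new; branch {p=false, t=true} (r, s, q) contributes 4 new; branch {p=true, t=false} (r, s, q) contributes 0 new. Total: 24.

24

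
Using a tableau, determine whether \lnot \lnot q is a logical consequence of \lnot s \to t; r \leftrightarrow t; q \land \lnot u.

Yes

Initial set: {T (\lnot s \to t); T (r \leftrightarrow t); T (q \land \lnot u); F \lnot \lnot q}.
T (q \land \lnot u): α-rule — add T q, T \lnot u.
F \lnot \lnot q: drop double negation, giving F q.
× closes — contains both q and \lnot q.
All 1 branch closes.
Every branch closed, so the premises entail the conclusion.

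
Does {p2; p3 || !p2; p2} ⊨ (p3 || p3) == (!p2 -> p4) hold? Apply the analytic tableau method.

Initial set: {p2; (p3 || !p2); p2; !((p3 || p3) == (!p2 -> p4))}.
(p3 || !p2): β-rule — branch into p3  //  !p2.
  branch 1 (add p3):
    !((p3 || p3) == (!p2 -> p4)): β-rule — branch into (p3 || p3), !(!p2 -> p4)  //  !(p3 || p3), (!p2 -> p4).
      branch 1.1 (add (p3 || p3), !(!p2 -> p4)):
        !(!p2 -> p4): α-rule — add !p2, !p4.
        × closes — contains both p2 and !p2.
      branch 1.2 (add !(p3 || p3), (!p2 -> p4)):
        !(p3 || p3): α-rule — add !p3, !p3.
        × closes — contains both p3 and !p3.
  branch 2 (add !p2):
    × closes — contains both p2 and !p2.
All 3 branches close.
Every branch closed, so the premises entail the conclusion.

Yes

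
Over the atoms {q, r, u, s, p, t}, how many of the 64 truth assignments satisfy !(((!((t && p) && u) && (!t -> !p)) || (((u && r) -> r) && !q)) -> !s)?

Initial set: {!(((!((t && p) && u) && (!t -> !p)) || (((u && r) -> r) && !q)) -> !s)}.
!(((!((t && p) && u) && (!t -> !p)) || (((u && r) -> r) && !q)) -> !s): α-rule — add ((!((t && p) && u) && (!t -> !p)) || (((u && r) -> r) && !q)), !!s.
((!((t && p) && u) && (!t -> !p)) || (((u && r) -> r) && !q)): β-rule — branch into (!((t && p) && u) && (!t -> !p))  //  (((u && r) -> r) && !q).
  branch 1 (add (!((t && p) && u) && (!t -> !p))):
    (!((t && p) && u) && (!t -> !p)): α-rule — add !((t && p) && u), (!t -> !p).
    !((t && p) && u): β-rule — branch into !(t && p)  //  !u.
      branch 1.1 (add !(t && p)):
        (!t -> !p): β-rule — branch into !!t  //  !p.
          branch 1.1.1 (add !!t):
            !(t && p): β-rule — branch into !t  //  !p.
              branch 1.1.1.1 (add !t):
                × closes — contains both t and !t.
              branch 1.1.1.2 (add !p):
                ○ open, literals {p=false, s=true, t=true}.
          branch 1.1.2 (add !p):
            !(t && p): β-rule — branch into !t  //  !p.
              branch 1.1.2.1 (add !t):
                ○ open, literals {p=false, s=true, t=false}.
              branch 1.1.2.2 (add !p):
                ○ open, literals {p=false, s=true}.
      branch 1.2 (add !u):
        (!t -> !p): β-rule — branch into !!t  //  !p.
          branch 1.2.1 (add !!t):
            ○ open, literals {s=true, t=true, u=false}.
          branch 1.2.2 (add !p):
            ○ open, literals {p=false, s=true, u=false}.
  branch 2 (add (((u && r) -> r) && !q)):
    (((u && r) -> r) && !q): α-rule — add ((u && r) -> r), !q.
    ((u && r) -> r): β-rule — branch into !(u && r)  //  r.
      branch 2.1 (add !(u && r)):
        !(u && r): β-rule — branch into !u  //  !r.
          branch 2.1.1 (add !u):
            ○ open, literals {q=false, s=true, u=false}.
          branch 2.1.2 (add !r):
            ○ open, literals {q=false, r=false, s=true}.
      branch 2.2 (add r):
        ○ open, literals {q=false, r=true, s=true}.
1 branch closed, 8 open.
Each open branch fixes some atoms; the unmentioned ones are free. Counting distinct full assignments: branch {p=false, s=true, t=true} (q, r, u) contributes 8 new; branch {p=false, s=true, t=false} (q, r, u) contributes 8 new; branch {p=false, s=true} (q, r, u, t) contributes 0 new; branch {s=true, t=true, u=false} (q, r, p) contributes 4 new; branch {p=false, s=true, u=false} (q, r, t) contributes 0 new; branch {q=false, s=true, u=false} (r, p, t) contributes 2 new; branch {q=false, r=false, s=true} (u, p, t) contributes 2 new; branch {q=false, r=true, s=true} (u, p, t) contributes 2 new. Total: 26.

26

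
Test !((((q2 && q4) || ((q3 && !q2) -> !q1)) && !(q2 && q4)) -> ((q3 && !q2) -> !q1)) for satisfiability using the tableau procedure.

Initial set: {T !((((q2 && q4) || ((q3 && !q2) -> !q1)) && !(q2 && q4)) -> ((q3 && !q2) -> !q1))}.
T !((((q2 && q4) || ((q3 && !q2) -> !q1)) && !(q2 && q4)) -> ((q3 && !q2) -> !q1)): α-rule — add T (((q2 && q4) || ((q3 && !q2) -> !q1)) && !(q2 && q4)), F ((q3 && !q2) -> !q1).
T (((q2 && q4) || ((q3 && !q2) -> !q1)) && !(q2 && q4)): α-rule — add T ((q2 && q4) || ((q3 && !q2) -> !q1)), T !(q2 && q4).
F ((q3 && !q2) -> !q1): α-rule — add T (q3 && !q2), F !q1.
T (q3 && !q2): α-rule — add T q3, T !q2.
T ((q2 && q4) || ((q3 && !q2) -> !q1)): β-rule — branch into T (q2 && q4)  //  T ((q3 && !q2) -> !q1).
  branch 1 (add T (q2 && q4)):
    T (q2 && q4): α-rule — add T q2, T q4.
    × closes — contains both q2 and !q2.
  branch 2 (add T ((q3 && !q2) -> !q1)):
    T !(q2 && q4): β-rule — branch into F q2  //  F q4.
      branch 2.1 (add F q2):
        T ((q3 && !q2) -> !q1): β-rule — branch into F (q3 && !q2)  //  T !q1.
          branch 2.1.1 (add F (q3 && !q2)):
            F (q3 && !q2): β-rule — branch into F q3  //  F !q2.
              branch 2.1.1.1 (add F q3):
                × closes — contains both q3 and !q3.
              branch 2.1.1.2 (add F !q2):
                × closes — contains both q2 and !q2.
          branch 2.1.2 (add T !q1):
            × closes — contains both q1 and !q1.
      branch 2.2 (add F q4):
        T ((q3 && !q2) -> !q1): β-rule — branch into F (q3 && !q2)  //  T !q1.
          branch 2.2.1 (add F (q3 && !q2)):
            F (q3 && !q2): β-rule — branch into F q3  //  F !q2.
              branch 2.2.1.1 (add F q3):
                × closes — contains both q3 and !q3.
              branch 2.2.1.2 (add F !q2):
                × closes — contains both q2 and !q2.
          branch 2.2.2 (add T !q1):
            × closes — contains both q1 and !q1.
All 7 branches close.
Every branch closed; the formula is unsatisfiable.

Unsatisfiable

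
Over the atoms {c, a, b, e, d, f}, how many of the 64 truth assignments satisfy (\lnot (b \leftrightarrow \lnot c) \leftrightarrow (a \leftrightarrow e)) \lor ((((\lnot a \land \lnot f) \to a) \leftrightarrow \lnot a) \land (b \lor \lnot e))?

38

Initial set: {((\lnot (b \leftrightarrow \lnot c) \leftrightarrow (a \leftrightarrow e)) \lor ((((\lnot a \land \lnot f) \to a) \leftrightarrow \lnot a) \land (b \lor \lnot e)))}.
((\lnot (b \leftrightarrow \lnot c) \leftrightarrow (a \leftrightarrow e)) \lor ((((\lnot a \land \lnot f) \to a) \leftrightarrow \lnot a) \land (b \lor \lnot e))): β-rule — branch into (\lnot (b \leftrightarrow \lnot c) \leftrightarrow (a \leftrightarrow e))  //  ((((\lnot a \land \lnot f) \to a) \leftrightarrow \lnot a) \land (b \lor \lnot e)).
  branch 1 (add (\lnot (b \leftrightarrow \lnot c) \leftrightarrow (a \leftrightarrow e))):
    (\lnot (b \leftrightarrow \lnot c) \leftrightarrow (a \leftrightarrow e)): β-rule — branch into \lnot (b \leftrightarrow \lnot c), (a \leftrightarrow e)  //  \lnot \lnot (b \leftrightarrow \lnot c), \lnot (a \leftrightarrow e).
      branch 1.1 (add \lnot (b \leftrightarrow \lnot c), (a \leftrightarrow e)):
        \lnot (b \leftrightarrow \lnot c): β-rule — branch into b, \lnot \lnot c  //  \lnot b, \lnot c.
          branch 1.1.1 (add b, \lnot \lnot c):
            (a \leftrightarrow e): β-rule — branch into a, e  //  \lnot a, \lnot e.
              branch 1.1.1.1 (add a, e):
                ○ open, literals {a=T, b=T, c=T, e=T}.
              branch 1.1.1.2 (add \lnot a, \lnot e):
                ○ open, literals {a=F, b=T, c=T, e=F}.
          branch 1.1.2 (add \lnot b, \lnot c):
            (a \leftrightarrow e): β-rule — branch into a, e  //  \lnot a, \lnot e.
              branch 1.1.2.1 (add a, e):
                ○ open, literals {a=T, b=F, c=F, e=T}.
              branch 1.1.2.2 (add \lnot a, \lnot e):
                ○ open, literals {a=F, b=F, c=F, e=F}.
      branch 1.2 (add \lnot \lnot (b \leftrightarrow \lnot c), \lnot (a \leftrightarrow e)):
        \lnot \lnot (b \leftrightarrow \lnot c): β-rule — branch into b, \lnot c  //  \lnot b, \lnot \lnot c.
          branch 1.2.1 (add b, \lnot c):
            \lnot (a \leftrightarrow e): β-rule — branch into a, \lnot e  //  \lnot a, e.
              branch 1.2.1.1 (add a, \lnot e):
                ○ open, literals {a=T, b=T, c=F, e=F}.
              branch 1.2.1.2 (add \lnot a, e):
                ○ open, literals {a=F, b=T, c=F, e=T}.
          branch 1.2.2 (add \lnot b, \lnot \lnot c):
            \lnot (a \leftrightarrow e): β-rule — branch into a, \lnot e  //  \lnot a, e.
              branch 1.2.2.1 (add a, \lnot e):
                ○ open, literals {a=T, b=F, c=T, e=F}.
              branch 1.2.2.2 (add \lnot a, e):
                ○ open, literals {a=F, b=F, c=T, e=T}.
  branch 2 (add ((((\lnot a \land \lnot f) \to a) \leftrightarrow \lnot a) \land (b \lor \lnot e))):
    ((((\lnot a \land \lnot f) \to a) \leftrightarrow \lnot a) \land (b \lor \lnot e)): α-rule — add (((\lnot a \land \lnot f) \to a) \leftrightarrow \lnot a), (b \lor \lnot e).
    (((\lnot a \land \lnot f) \to a) \leftrightarrow \lnot a): β-rule — branch into ((\lnot a \land \lnot f) \to a), \lnot a  //  \lnot ((\lnot a \land \lnot f) \to a), \lnot \lnot a.
      branch 2.1 (add ((\lnot a \land \lnot f) \to a), \lnot a):
        (b \lor \lnot e): β-rule — branch into b  //  \lnot e.
          branch 2.1.1 (add b):
            ((\lnot a \land \lnot f) \to a): β-rule — branch into \lnot (\lnot a \land \lnot f)  //  a.
              branch 2.1.1.1 (add \lnot (\lnot a \land \lnot f)):
                \lnot (\lnot a \land \lnot f): β-rule — branch into \lnot \lnot a  //  \lnot \lnot f.
                  branch 2.1.1.1.1 (add \lnot \lnot a):
                    × closes — contains both a and \lnot a.
                  branch 2.1.1.1.2 (add \lnot \lnot f):
                    ○ open, literals {a=F, b=T, f=T}.
              branch 2.1.1.2 (add a):
                × closes — contains both a and \lnot a.
          branch 2.1.2 (add \lnot e):
            ((\lnot a \land \lnot f) \to a): β-rule — branch into \lnot (\lnot a \land \lnot f)  //  a.
              branch 2.1.2.1 (add \lnot (\lnot a \land \lnot f)):
                \lnot (\lnot a \land \lnot f): β-rule — branch into \lnot \lnot a  //  \lnot \lnot f.
                  branch 2.1.2.1.1 (add \lnot \lnot a):
                    × closes — contains both a and \lnot a.
                  branch 2.1.2.1.2 (add \lnot \lnot f):
                    ○ open, literals {a=F, e=F, f=T}.
              branch 2.1.2.2 (add a):
                × closes — contains both a and \lnot a.
      branch 2.2 (add \lnot ((\lnot a \land \lnot f) \to a), \lnot \lnot a):
        \lnot ((\lnot a \land \lnot f) \to a): α-rule — add (\lnot a \land \lnot f), \lnot a.
        × closes — contains both a and \lnot a.
5 branches closed, 10 open.
Each open branch fixes some atoms; the unmentioned ones are free. Counting distinct full assignments: branch {a=T, b=T, c=T, e=T} (d, f) contributes 4 new; branch {a=F, b=T, c=T, e=F} (d, f) contributes 4 new; branch {a=T, b=F, c=F, e=T} (d, f) contributes 4 new; branch {a=F, b=F, c=F, e=F} (d, f) contributes 4 new; branch {a=T, b=T, c=F, e=F} (d, f) contributes 4 new; branch {a=F, b=T, c=F, e=T} (d, f) contributes 4 new; branch {a=T, b=F, c=T, e=F} (d, f) contributes 4 new; branch {a=F, b=F, c=T, e=T} (d, f) contributes 4 new; branch {a=F, b=T, f=T} (c, e, d) contributes 4 new; branch {a=F, e=F, f=T} (c, b, d) contributes 2 new. Total: 38.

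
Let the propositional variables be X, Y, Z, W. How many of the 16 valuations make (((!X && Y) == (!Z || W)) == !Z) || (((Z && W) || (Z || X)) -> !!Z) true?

12

Initial set: {((((!X && Y) == (!Z || W)) == !Z) || (((Z && W) || (Z || X)) -> !!Z))}.
((((!X && Y) == (!Z || W)) == !Z) || (((Z && W) || (Z || X)) -> !!Z)): β-rule — branch into (((!X && Y) == (!Z || W)) == !Z)  //  (((Z && W) || (Z || X)) -> !!Z).
  branch 1 (add (((!X && Y) == (!Z || W)) == !Z)):
    (((!X && Y) == (!Z || W)) == !Z): β-rule — branch into ((!X && Y) == (!Z || W)), !Z  //  !((!X && Y) == (!Z || W)), !!Z.
      branch 1.1 (add ((!X && Y) == (!Z || W)), !Z):
        ((!X && Y) == (!Z || W)): β-rule — branch into (!X && Y), (!Z || W)  //  !(!X && Y), !(!Z || W).
          branch 1.1.1 (add (!X && Y), (!Z || W)):
            (!X && Y): α-rule — add !X, Y.
            (!Z || W): β-rule — branch into !Z  //  W.
              branch 1.1.1.1 (add !Z):
                ○ open, literals {X=F, Y=T, Z=F}.
              branch 1.1.1.2 (add W):
                ○ open, literals {W=T, X=F, Y=T, Z=F}.
          branch 1.1.2 (add !(!X && Y), !(!Z || W)):
            !(!Z || W): α-rule — add !!Z, !W.
            × closes — contains both Z and !Z.
      branch 1.2 (add !((!X && Y) == (!Z || W)), !!Z):
        !((!X && Y) == (!Z || W)): β-rule — branch into (!X && Y), !(!Z || W)  //  !(!X && Y), (!Z || W).
          branch 1.2.1 (add (!X && Y), !(!Z || W)):
            (!X && Y): α-rule — add !X, Y.
            !(!Z || W): α-rule — add !!Z, !W.
            ○ open, literals {W=F, X=F, Y=T, Z=T}.
          branch 1.2.2 (add !(!X && Y), (!Z || W)):
            !(!X && Y): β-rule — branch into !!X  //  !Y.
              branch 1.2.2.1 (add !!X):
                (!Z || W): β-rule — branch into !Z  //  W.
                  branch 1.2.2.1.1 (add !Z):
                    × closes — contains both Z and !Z.
                  branch 1.2.2.1.2 (add W):
                    ○ open, literals {W=T, X=T, Z=T}.
              branch 1.2.2.2 (add !Y):
                (!Z || W): β-rule — branch into !Z  //  W.
                  branch 1.2.2.2.1 (add !Z):
                    × closes — contains both Z and !Z.
                  branch 1.2.2.2.2 (add W):
                    ○ open, literals {W=T, Y=F, Z=T}.
  branch 2 (add (((Z && W) || (Z || X)) -> !!Z)):
    (((Z && W) || (Z || X)) -> !!Z): β-rule — branch into !((Z && W) || (Z || X))  //  !!Z.
      branch 2.1 (add !((Z && W) || (Z || X))):
        !((Z && W) || (Z || X)): α-rule — add !(Z && W), !(Z || X).
        !(Z || X): α-rule — add !Z, !X.
        !(Z && W): β-rule — branch into !Z  //  !W.
          branch 2.1.1 (add !Z):
            ○ open, literals {X=F, Z=F}.
          branch 2.1.2 (add !W):
            ○ open, literals {W=F, X=F, Z=F}.
      branch 2.2 (add !!Z):
        !!Z: drop double negation, giving Z.
        ○ open, literals {Z=T}.
3 branches closed, 8 open.
Each open branch fixes some atoms; the unmentioned ones are free. Counting distinct full assignments: branch {X=F, Y=T, Z=F} (W) contributes 2 new; branch {W=T, X=F, Y=T, Z=F} (none free) contributes 0 new; branch {W=F, X=F, Y=T, Z=T} (none free) contributes 1 new; branch {W=T, X=T, Z=T} (Y) contributes 2 new; branch {W=T, Y=F, Z=T} (X) contributes 1 new; branch {X=F, Z=F} (Y, W) contributes 2 new; branch {W=F, X=F, Z=F} (Y) contributes 0 new; branch {Z=T} (X, Y, W) contributes 4 new. Total: 12.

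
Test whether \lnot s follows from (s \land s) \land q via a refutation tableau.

No

Initial set: {((s \land s) \land q); \lnot \lnot s}.
((s \land s) \land q): α-rule — add (s \land s), q.
(s \land s): α-rule — add s, s.
○ open, literals {q=1, s=1}.
0 branches closed, 1 open.
An open branch gives a countermodel: q=1, s=1 (unmentioned atoms arbitrary); the premises hold there but the conclusion fails.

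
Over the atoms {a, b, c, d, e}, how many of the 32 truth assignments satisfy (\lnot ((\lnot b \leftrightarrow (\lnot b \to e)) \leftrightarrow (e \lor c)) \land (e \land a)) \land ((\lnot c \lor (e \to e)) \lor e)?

4

Initial set: {T ((\lnot ((\lnot b \leftrightarrow (\lnot b \to e)) \leftrightarrow (e \lor c)) \land (e \land a)) \land ((\lnot c \lor (e \to e)) \lor e))}.
T ((\lnot ((\lnot b \leftrightarrow (\lnot b \to e)) \leftrightarrow (e \lor c)) \land (e \land a)) \land ((\lnot c \lor (e \to e)) \lor e)): α-rule — add T (\lnot ((\lnot b \leftrightarrow (\lnot b \to e)) \leftrightarrow (e \lor c)) \land (e \land a)), T ((\lnot c \lor (e \to e)) \lor e).
T (\lnot ((\lnot b \leftrightarrow (\lnot b \to e)) \leftrightarrow (e \lor c)) \land (e \land a)): α-rule — add T \lnot ((\lnot b \leftrightarrow (\lnot b \to e)) \leftrightarrow (e \lor c)), T (e \land a).
T (e \land a): α-rule — add T e, T a.
T ((\lnot c \lor (e \to e)) \lor e): β-rule — branch into T (\lnot c \lor (e \to e))  //  T e.
  branch 1 (add T (\lnot c \lor (e \to e))):
    T \lnot ((\lnot b \leftrightarrow (\lnot b \to e)) \leftrightarrow (e \lor c)): β-rule — branch into T (\lnot b \leftrightarrow (\lnot b \to e)), F (e \lor c)  //  F (\lnot b \leftrightarrow (\lnot b \to e)), T (e \lor c).
      branch 1.1 (add T (\lnot b \leftrightarrow (\lnot b \to e)), F (e \lor c)):
        F (e \lor c): α-rule — add F e, F c.
        × closes — contains both e and \lnot e.
      branch 1.2 (add F (\lnot b \leftrightarrow (\lnot b \to e)), T (e \lor c)):
        T (\lnot c \lor (e \to e)): β-rule — branch into T \lnot c  //  T (e \to e).
          branch 1.2.1 (add T \lnot c):
            F (\lnot b \leftrightarrow (\lnot b \to e)): β-rule — branch into T \lnot b, F (\lnot b \to e)  //  F \lnot b, T (\lnot b \to e).
              branch 1.2.1.1 (add T \lnot b, F (\lnot b \to e)):
                F (\lnot b \to e): α-rule — add T \lnot b, F e.
                × closes — contains both e and \lnot e.
              branch 1.2.1.2 (add F \lnot b, T (\lnot b \to e)):
                T (e \lor c): β-rule — branch into T e  //  T c.
                  branch 1.2.1.2.1 (add T e):
                    T (\lnot b \to e): β-rule — branch into F \lnot b  //  T e.
                      branch 1.2.1.2.1.1 (add F \lnot b):
                        ○ open, literals {a=T, b=T, c=F, e=T}.
                      branch 1.2.1.2.1.2 (add T e):
                        ○ open, literals {a=T, b=T, c=F, e=T}.
                  branch 1.2.1.2.2 (add T c):
                    × closes — contains both c and \lnot c.
          branch 1.2.2 (add T (e \to e)):
            F (\lnot b \leftrightarrow (\lnot b \to e)): β-rule — branch into T \lnot b, F (\lnot b \to e)  //  F \lnot b, T (\lnot b \to e).
              branch 1.2.2.1 (add T \lnot b, F (\lnot b \to e)):
                F (\lnot b \to e): α-rule — add T \lnot b, F e.
                × closes — contains both e and \lnot e.
              branch 1.2.2.2 (add F \lnot b, T (\lnot b \to e)):
                T (e \lor c): β-rule — branch into T e  //  T c.
                  branch 1.2.2.2.1 (add T e):
                    T (e \to e): β-rule — branch into F e  //  T e.
                      branch 1.2.2.2.1.1 (add F e):
                        × closes — contains both e and \lnot e.
                      branch 1.2.2.2.1.2 (add T e):
                        T (\lnot b \to e): β-rule — branch into F \lnot b  //  T e.
                          branch 1.2.2.2.1.2.1 (add F \lnot b):
                            ○ open, literals {a=T, b=T, e=T}.
                          branch 1.2.2.2.1.2.2 (add T e):
                            ○ open, literals {a=T, b=T, e=T}.
                  branch 1.2.2.2.2 (add T c):
                    T (e \to e): β-rule — branch into F e  //  T e.
                      branch 1.2.2.2.2.1 (add F e):
                        × closes — contains both e and \lnot e.
                      branch 1.2.2.2.2.2 (add T e):
                        T (\lnot b \to e): β-rule — branch into F \lnot b  //  T e.
                          branch 1.2.2.2.2.2.1 (add F \lnot b):
                            ○ open, literals {a=T, b=T, c=T, e=T}.
                          branch 1.2.2.2.2.2.2 (add T e):
                            ○ open, literals {a=T, b=T, c=T, e=T}.
  branch 2 (add T e):
    T \lnot ((\lnot b \leftrightarrow (\lnot b \to e)) \leftrightarrow (e \lor c)): β-rule — branch into T (\lnot b \leftrightarrow (\lnot b \to e)), F (e \lor c)  //  F (\lnot b \leftrightarrow (\lnot b \to e)), T (e \lor c).
      branch 2.1 (add T (\lnot b \leftrightarrow (\lnot b \to e)), F (e \lor c)):
        F (e \lor c): α-rule — add F e, F c.
        × closes — contains both e and \lnot e.
      branch 2.2 (add F (\lnot b \leftrightarrow (\lnot b \to e)), T (e \lor c)):
        F (\lnot b \leftrightarrow (\lnot b \to e)): β-rule — branch into T \lnot b, F (\lnot b \to e)  //  F \lnot b, T (\lnot b \to e).
          branch 2.2.1 (add T \lnot b, F (\lnot b \to e)):
            F (\lnot b \to e): α-rule — add T \lnot b, F e.
            × closes — contains both e and \lnot e.
          branch 2.2.2 (add F \lnot b, T (\lnot b \to e)):
            T (e \lor c): β-rule — branch into T e  //  T c.
              branch 2.2.2.1 (add T e):
                T (\lnot b \to e): β-rule — branch into F \lnot b  //  T e.
                  branch 2.2.2.1.1 (add F \lnot b):
                    ○ open, literals {a=T, b=T, e=T}.
                  branch 2.2.2.1.2 (add T e):
                    ○ open, literals {a=T, b=T, e=T}.
              branch 2.2.2.2 (add T c):
                T (\lnot b \to e): β-rule — branch into F \lnot b  //  T e.
                  branch 2.2.2.2.1 (add F \lnot b):
                    ○ open, literals {a=T, b=T, c=T, e=T}.
                  branch 2.2.2.2.2 (add T e):
                    ○ open, literals {a=T, b=T, c=T, e=T}.
8 branches closed, 10 open.
Each open branch fixes some atoms; the unmentioned ones are free. Counting distinct full assignments: branch {a=T, b=T, c=F, e=T} (d) contributes 2 new; branch {a=T, b=T, c=F, e=T} (d) contributes 0 new; branch {a=T, b=T, e=T} (c, d) contributes 2 new; branch {a=T, b=T, e=T} (c, d) contributes 0 new; branch {a=T, b=T, c=T, e=T} (d) contributes 0 new; branch {a=T, b=T, c=T, e=T} (d) contributes 0 new; branch {a=T, b=T, e=T} (c, d) contributes 0 new; branch {a=T, b=T, e=T} (c, d) contributes 0 new; branch {a=T, b=T, c=T, e=T} (d) contributes 0 new; branch {a=T, b=T, c=T, e=T} (d) contributes 0 new. Total: 4.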